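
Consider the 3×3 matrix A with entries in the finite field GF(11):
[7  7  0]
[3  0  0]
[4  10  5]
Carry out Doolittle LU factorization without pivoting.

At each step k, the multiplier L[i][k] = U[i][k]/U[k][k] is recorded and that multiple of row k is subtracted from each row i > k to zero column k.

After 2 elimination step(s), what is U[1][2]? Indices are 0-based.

U[1][2] = 0

Step 1: pivot at (0,0) is 7.
  row1 ← row1 − (2)·row0  ⇒  L[1][0]=2, U row1=(0, 8, 0)
  row2 ← row2 − (10)·row0  ⇒  L[2][0]=10, U row2=(0, 6, 5)
Step 2: pivot at (1,1) is 8.
  row2 ← row2 − (9)·row1  ⇒  L[2][1]=9, U row2=(0, 0, 5)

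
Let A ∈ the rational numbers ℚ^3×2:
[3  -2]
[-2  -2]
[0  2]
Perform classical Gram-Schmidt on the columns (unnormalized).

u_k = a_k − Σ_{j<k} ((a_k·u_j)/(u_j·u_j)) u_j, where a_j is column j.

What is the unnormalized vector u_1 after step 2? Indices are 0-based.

u_1 = (-20/13, -30/13, 2)

Step 1: u_0 = a_0 = (3, -2, 0).
Step 2: u_1 = a_1 − (-2/13)·u_0 = (-20/13, -30/13, 2).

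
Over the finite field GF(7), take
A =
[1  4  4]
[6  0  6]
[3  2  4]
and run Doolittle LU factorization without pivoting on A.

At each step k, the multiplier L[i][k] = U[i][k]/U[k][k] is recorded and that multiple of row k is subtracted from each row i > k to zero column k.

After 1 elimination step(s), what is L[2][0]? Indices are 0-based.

k=0: U[0][0]=1
  eliminate (1,0): mult=6, new row 1: (0, 4, 3); set L[1][0]=6
  eliminate (2,0): mult=3, new row 2: (0, 4, 6); set L[2][0]=3

L[2][0] = 3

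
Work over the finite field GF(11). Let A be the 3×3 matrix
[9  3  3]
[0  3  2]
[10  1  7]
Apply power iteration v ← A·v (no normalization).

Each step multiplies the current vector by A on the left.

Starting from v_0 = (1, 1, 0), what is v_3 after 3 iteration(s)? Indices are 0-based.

v_0 = (1, 1, 0).
v_1 = A·v_0 = (1, 3, 0).
v_2 = A·v_1 = (7, 9, 2).
v_3 = A·v_2 = (8, 9, 5).

v_3 = (8, 9, 5)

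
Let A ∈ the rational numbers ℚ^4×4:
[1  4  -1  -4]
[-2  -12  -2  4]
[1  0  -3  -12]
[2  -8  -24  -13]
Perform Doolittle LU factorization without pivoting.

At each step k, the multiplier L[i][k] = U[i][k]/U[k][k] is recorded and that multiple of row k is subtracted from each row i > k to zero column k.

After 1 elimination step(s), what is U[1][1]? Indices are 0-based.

U[1][1] = -4

k=0: U[0][0]=1
  eliminate (1,0): mult=-2, new row 1: (0, -4, -4, -4); set L[1][0]=-2
  eliminate (2,0): mult=1, new row 2: (0, -4, -2, -8); set L[2][0]=1
  eliminate (3,0): mult=2, new row 3: (0, -16, -22, -5); set L[3][0]=2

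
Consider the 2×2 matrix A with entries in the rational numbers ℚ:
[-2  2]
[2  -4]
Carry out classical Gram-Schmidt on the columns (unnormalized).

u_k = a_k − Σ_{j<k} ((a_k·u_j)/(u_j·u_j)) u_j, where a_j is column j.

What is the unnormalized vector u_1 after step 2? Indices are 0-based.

Step 1: u_0 = a_0 = (-2, 2).
Step 2: u_1 = a_1 − (-3/2)·u_0 = (-1, -1).

u_1 = (-1, -1)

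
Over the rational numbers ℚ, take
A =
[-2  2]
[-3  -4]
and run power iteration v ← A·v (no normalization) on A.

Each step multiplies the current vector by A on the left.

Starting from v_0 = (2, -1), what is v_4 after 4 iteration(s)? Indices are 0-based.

v_4 = (-328, 404)

v_0 = (2, -1).
v_1 = A·v_0 = (-6, -2).
v_2 = A·v_1 = (8, 26).
v_3 = A·v_2 = (36, -128).
v_4 = A·v_3 = (-328, 404).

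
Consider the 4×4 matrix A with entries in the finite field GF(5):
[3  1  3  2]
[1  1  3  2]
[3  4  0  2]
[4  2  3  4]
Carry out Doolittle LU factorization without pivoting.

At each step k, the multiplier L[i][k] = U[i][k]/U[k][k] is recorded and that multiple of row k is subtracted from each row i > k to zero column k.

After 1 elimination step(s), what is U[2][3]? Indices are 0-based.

k=0: U[0][0]=3
  eliminate (1,0): mult=2, new row 1: (0, 4, 2, 3); set L[1][0]=2
  eliminate (2,0): mult=1, new row 2: (0, 3, 2, 0); set L[2][0]=1
  eliminate (3,0): mult=3, new row 3: (0, 4, 4, 3); set L[3][0]=3

U[2][3] = 0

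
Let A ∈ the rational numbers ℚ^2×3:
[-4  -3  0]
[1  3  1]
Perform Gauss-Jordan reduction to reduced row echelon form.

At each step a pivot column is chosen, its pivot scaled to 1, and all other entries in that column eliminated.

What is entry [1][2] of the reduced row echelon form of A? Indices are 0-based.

M[1][2] = 4/9

step 1: normalize row 0 (÷-4) = (1, 3/4, 0)
  row 1: subtract 1×row0 = (0, 9/4, 1)
step 2: normalize row 1 (÷9/4) = (0, 1, 4/9)
  row 0: subtract 3/4×row1 = (1, 0, -1/3)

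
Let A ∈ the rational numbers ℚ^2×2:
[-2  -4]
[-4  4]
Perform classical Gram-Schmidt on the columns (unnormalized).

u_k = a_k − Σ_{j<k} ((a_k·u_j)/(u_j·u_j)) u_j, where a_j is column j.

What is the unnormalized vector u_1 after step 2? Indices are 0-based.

u_1 = (-24/5, 12/5)

Step 1: u_0 = a_0 = (-2, -4).
Step 2: u_1 = a_1 − (-2/5)·u_0 = (-24/5, 12/5).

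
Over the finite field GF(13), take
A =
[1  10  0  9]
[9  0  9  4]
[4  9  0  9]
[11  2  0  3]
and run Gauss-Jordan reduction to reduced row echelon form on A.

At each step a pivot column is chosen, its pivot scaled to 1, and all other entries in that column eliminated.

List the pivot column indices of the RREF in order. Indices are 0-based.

pivot columns: 0, 1, 2, 3

[1] R0 /= 1  ⇒  (1, 10, 0, 9)
     R1 -= 9·R0  ⇒  (0, 1, 9, 1)
     R2 -= 4·R0  ⇒  (0, 8, 0, 12)
     R3 -= 11·R0  ⇒  (0, 9, 0, 8)
[2] R1 /= 1  ⇒  (0, 1, 9, 1)
     R0 -= 10·R1  ⇒  (1, 0, 1, 12)
     R2 -= 8·R1  ⇒  (0, 0, 6, 4)
     R3 -= 9·R1  ⇒  (0, 0, 10, 12)
[3] R2 /= 6  ⇒  (0, 0, 1, 5)
     R0 -= 1·R2  ⇒  (1, 0, 0, 7)
     R1 -= 9·R2  ⇒  (0, 1, 0, 8)
     R3 -= 10·R2  ⇒  (0, 0, 0, 1)
[4] R3 /= 1  ⇒  (0, 0, 0, 1)
     R0 -= 7·R3  ⇒  (1, 0, 0, 0)
     R1 -= 8·R3  ⇒  (0, 1, 0, 0)
     R2 -= 5·R3  ⇒  (0, 0, 1, 0)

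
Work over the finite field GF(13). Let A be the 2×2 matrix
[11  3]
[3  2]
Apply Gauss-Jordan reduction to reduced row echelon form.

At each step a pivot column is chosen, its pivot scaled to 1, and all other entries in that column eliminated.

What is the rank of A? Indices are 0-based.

rank = 1

step 1: normalize row 0 (÷11) = (1, 5)
  row 1: subtract 3×row0 = (0, 0)
skip col 1 (zero from row 1)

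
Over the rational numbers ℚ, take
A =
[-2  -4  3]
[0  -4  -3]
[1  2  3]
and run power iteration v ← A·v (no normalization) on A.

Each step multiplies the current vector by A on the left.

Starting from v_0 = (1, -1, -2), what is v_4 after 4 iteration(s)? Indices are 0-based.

v_4 = (-1016, -46, 31)

v_0 = (1, -1, -2).
v_1 = A·v_0 = (-4, 10, -7).
v_2 = A·v_1 = (-53, -19, -5).
v_3 = A·v_2 = (167, 91, -106).
v_4 = A·v_3 = (-1016, -46, 31).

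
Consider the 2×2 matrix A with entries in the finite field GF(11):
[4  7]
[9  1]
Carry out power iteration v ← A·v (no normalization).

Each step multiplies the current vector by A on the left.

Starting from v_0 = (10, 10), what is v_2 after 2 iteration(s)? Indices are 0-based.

v_0 = (10, 10).
v_1 = A·v_0 = (0, 1).
v_2 = A·v_1 = (7, 1).

v_2 = (7, 1)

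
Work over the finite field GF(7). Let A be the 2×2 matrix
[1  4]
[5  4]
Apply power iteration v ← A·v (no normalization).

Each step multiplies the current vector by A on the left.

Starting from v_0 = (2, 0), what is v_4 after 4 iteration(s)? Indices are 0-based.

v_0 = (2, 0).
v_1 = A·v_0 = (2, 3).
v_2 = A·v_1 = (0, 1).
v_3 = A·v_2 = (4, 4).
v_4 = A·v_3 = (6, 1).

v_4 = (6, 1)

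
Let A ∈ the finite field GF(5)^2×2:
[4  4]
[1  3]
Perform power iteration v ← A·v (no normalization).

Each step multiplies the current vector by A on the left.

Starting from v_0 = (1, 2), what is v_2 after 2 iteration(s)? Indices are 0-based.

v_2 = (1, 3)

v_0 = (1, 2).
v_1 = A·v_0 = (2, 2).
v_2 = A·v_1 = (1, 3).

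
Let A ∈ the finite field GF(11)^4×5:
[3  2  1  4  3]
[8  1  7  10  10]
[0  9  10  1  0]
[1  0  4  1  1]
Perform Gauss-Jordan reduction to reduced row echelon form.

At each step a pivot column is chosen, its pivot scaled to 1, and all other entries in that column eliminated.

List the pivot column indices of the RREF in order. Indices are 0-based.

pivot columns: 0, 1, 2, 3

[1] R0 /= 3  ⇒  (1, 8, 4, 5, 1)
     R1 -= 8·R0  ⇒  (0, 3, 8, 3, 2)
     R3 -= 1·R0  ⇒  (0, 3, 0, 7, 0)
[2] R1 /= 3  ⇒  (0, 1, 10, 1, 8)
     R0 -= 8·R1  ⇒  (1, 0, 1, 8, 3)
     R2 -= 9·R1  ⇒  (0, 0, 8, 3, 5)
     R3 -= 3·R1  ⇒  (0, 0, 3, 4, 9)
[3] R2 /= 8  ⇒  (0, 0, 1, 10, 2)
     R0 -= 1·R2  ⇒  (1, 0, 0, 9, 1)
     R1 -= 10·R2  ⇒  (0, 1, 0, 0, 10)
     R3 -= 3·R2  ⇒  (0, 0, 0, 7, 3)
[4] R3 /= 7  ⇒  (0, 0, 0, 1, 2)
     R0 -= 9·R3  ⇒  (1, 0, 0, 0, 5)
     R2 -= 10·R3  ⇒  (0, 0, 1, 0, 4)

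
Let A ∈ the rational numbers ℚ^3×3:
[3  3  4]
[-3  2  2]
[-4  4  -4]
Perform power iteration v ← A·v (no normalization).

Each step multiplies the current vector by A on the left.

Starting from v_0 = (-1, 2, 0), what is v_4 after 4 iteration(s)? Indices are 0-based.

v_0 = (-1, 2, 0).
v_1 = A·v_0 = (3, 7, 12).
v_2 = A·v_1 = (78, 29, -32).
v_3 = A·v_2 = (193, -240, -68).
v_4 = A·v_3 = (-413, -1195, -1460).

v_4 = (-413, -1195, -1460)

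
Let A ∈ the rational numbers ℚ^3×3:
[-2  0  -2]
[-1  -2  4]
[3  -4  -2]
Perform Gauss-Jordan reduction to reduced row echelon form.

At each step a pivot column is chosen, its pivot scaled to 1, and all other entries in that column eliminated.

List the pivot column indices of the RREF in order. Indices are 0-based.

[1] R0 /= -2  ⇒  (1, 0, 1)
     R1 -= -1·R0  ⇒  (0, -2, 5)
     R2 -= 3·R0  ⇒  (0, -4, -5)
[2] R1 /= -2  ⇒  (0, 1, -5/2)
     R2 -= -4·R1  ⇒  (0, 0, -15)
[3] R2 /= -15  ⇒  (0, 0, 1)
     R0 -= 1·R2  ⇒  (1, 0, 0)
     R1 -= -5/2·R2  ⇒  (0, 1, 0)

pivot columns: 0, 1, 2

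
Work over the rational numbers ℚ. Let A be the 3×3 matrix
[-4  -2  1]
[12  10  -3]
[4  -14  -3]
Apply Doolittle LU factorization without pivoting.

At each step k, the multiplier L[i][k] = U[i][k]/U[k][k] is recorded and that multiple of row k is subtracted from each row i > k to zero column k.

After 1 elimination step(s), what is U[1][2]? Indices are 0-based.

U[1][2] = 0

Step 1: pivot at (0,0) is -4.
  row1 ← row1 − (-3)·row0  ⇒  L[1][0]=-3, U row1=(0, 4, 0)
  row2 ← row2 − (-1)·row0  ⇒  L[2][0]=-1, U row2=(0, -16, -2)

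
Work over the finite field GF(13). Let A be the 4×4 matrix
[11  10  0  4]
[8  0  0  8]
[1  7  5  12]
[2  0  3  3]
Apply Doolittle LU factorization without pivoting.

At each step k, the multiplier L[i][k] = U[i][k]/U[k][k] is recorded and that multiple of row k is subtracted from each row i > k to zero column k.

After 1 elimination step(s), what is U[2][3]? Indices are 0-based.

Step 1: pivot at (0,0) is 11.
  row1 ← row1 − (9)·row0  ⇒  L[1][0]=9, U row1=(0, 1, 0, 11)
  row2 ← row2 − (6)·row0  ⇒  L[2][0]=6, U row2=(0, 12, 5, 1)
  row3 ← row3 − (12)·row0  ⇒  L[3][0]=12, U row3=(0, 10, 3, 7)

U[2][3] = 1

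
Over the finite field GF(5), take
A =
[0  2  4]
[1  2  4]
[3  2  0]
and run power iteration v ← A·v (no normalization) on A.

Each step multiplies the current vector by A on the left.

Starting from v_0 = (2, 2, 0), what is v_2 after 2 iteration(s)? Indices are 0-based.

v_2 = (2, 1, 4)

v_0 = (2, 2, 0).
v_1 = A·v_0 = (4, 1, 0).
v_2 = A·v_1 = (2, 1, 4).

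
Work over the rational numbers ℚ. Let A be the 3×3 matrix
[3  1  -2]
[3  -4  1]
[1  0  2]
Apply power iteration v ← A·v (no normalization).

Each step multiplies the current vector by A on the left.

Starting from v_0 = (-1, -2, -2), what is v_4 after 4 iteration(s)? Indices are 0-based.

v_0 = (-1, -2, -2).
v_1 = A·v_0 = (-1, 3, -5).
v_2 = A·v_1 = (10, -20, -11).
v_3 = A·v_2 = (32, 99, -12).
v_4 = A·v_3 = (219, -312, 8).

v_4 = (219, -312, 8)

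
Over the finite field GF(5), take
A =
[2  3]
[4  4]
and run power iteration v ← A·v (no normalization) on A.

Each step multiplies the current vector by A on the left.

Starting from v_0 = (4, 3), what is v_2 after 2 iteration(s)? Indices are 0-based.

v_2 = (3, 0)

v_0 = (4, 3).
v_1 = A·v_0 = (2, 3).
v_2 = A·v_1 = (3, 0).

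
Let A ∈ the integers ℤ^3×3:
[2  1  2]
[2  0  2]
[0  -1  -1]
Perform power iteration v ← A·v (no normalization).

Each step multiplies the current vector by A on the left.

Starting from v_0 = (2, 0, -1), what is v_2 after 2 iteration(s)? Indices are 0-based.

v_0 = (2, 0, -1).
v_1 = A·v_0 = (2, 2, 1).
v_2 = A·v_1 = (8, 6, -3).

v_2 = (8, 6, -3)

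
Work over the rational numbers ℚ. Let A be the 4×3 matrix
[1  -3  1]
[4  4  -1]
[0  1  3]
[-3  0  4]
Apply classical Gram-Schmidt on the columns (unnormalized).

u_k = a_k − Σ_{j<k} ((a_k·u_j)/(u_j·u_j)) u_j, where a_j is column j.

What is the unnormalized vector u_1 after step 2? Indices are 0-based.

u_1 = (-7/2, 2, 1, 3/2)

Step 1: u_0 = a_0 = (1, 4, 0, -3).
Step 2: u_1 = a_1 − (1/2)·u_0 = (-7/2, 2, 1, 3/2).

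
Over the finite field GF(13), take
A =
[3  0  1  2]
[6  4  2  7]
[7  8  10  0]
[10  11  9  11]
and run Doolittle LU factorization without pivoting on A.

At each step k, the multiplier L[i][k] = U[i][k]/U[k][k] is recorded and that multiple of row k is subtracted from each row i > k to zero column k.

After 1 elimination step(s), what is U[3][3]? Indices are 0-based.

U[3][3] = 0

Step 1: pivot at (0,0) is 3.
  row1 ← row1 − (2)·row0  ⇒  L[1][0]=2, U row1=(0, 4, 0, 3)
  row2 ← row2 − (11)·row0  ⇒  L[2][0]=11, U row2=(0, 8, 12, 4)
  row3 ← row3 − (12)·row0  ⇒  L[3][0]=12, U row3=(0, 11, 10, 0)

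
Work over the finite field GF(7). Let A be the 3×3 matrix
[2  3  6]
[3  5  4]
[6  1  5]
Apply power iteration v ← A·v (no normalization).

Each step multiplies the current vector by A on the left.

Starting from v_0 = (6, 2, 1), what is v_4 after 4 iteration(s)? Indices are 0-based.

v_0 = (6, 2, 1).
v_1 = A·v_0 = (3, 4, 1).
v_2 = A·v_1 = (3, 5, 6).
v_3 = A·v_2 = (1, 2, 4).
v_4 = A·v_3 = (4, 1, 0).

v_4 = (4, 1, 0)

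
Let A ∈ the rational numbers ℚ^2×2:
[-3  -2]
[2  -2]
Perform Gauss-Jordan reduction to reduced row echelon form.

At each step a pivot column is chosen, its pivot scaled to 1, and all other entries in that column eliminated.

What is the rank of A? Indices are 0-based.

rank = 2

pivot(0,0)=-3: scale R0 → (1, 2/3)
  clear (1,0): R1 −= (2)R0 → (0, -10/3)
pivot(1,1)=-10/3: scale R1 → (0, 1)
  clear (0,1): R0 −= (2/3)R1 → (1, 0)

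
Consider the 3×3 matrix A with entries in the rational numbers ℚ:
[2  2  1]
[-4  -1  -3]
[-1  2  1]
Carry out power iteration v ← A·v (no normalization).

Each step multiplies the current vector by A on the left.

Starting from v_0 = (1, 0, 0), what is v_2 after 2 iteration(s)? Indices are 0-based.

v_0 = (1, 0, 0).
v_1 = A·v_0 = (2, -4, -1).
v_2 = A·v_1 = (-5, -1, -11).

v_2 = (-5, -1, -11)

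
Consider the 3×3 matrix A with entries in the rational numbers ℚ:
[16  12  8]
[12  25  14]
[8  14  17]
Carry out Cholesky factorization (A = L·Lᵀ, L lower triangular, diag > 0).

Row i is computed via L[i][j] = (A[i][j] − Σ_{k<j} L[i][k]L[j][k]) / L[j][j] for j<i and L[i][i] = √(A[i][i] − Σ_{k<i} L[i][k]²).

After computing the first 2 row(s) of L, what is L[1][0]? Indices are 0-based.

L[1][0] = 3

Step 1: L[0][0] = √(16) = 4.
  L[1][0] = (12) / L[0][0] = 3.
Step 2: L[1][1] = √(16) = 4.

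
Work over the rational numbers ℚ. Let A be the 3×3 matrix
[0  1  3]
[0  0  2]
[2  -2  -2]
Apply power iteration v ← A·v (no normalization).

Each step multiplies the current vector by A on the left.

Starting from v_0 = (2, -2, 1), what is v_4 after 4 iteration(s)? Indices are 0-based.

v_0 = (2, -2, 1).
v_1 = A·v_0 = (1, 2, 6).
v_2 = A·v_1 = (20, 12, -14).
v_3 = A·v_2 = (-30, -28, 44).
v_4 = A·v_3 = (104, 88, -92).

v_4 = (104, 88, -92)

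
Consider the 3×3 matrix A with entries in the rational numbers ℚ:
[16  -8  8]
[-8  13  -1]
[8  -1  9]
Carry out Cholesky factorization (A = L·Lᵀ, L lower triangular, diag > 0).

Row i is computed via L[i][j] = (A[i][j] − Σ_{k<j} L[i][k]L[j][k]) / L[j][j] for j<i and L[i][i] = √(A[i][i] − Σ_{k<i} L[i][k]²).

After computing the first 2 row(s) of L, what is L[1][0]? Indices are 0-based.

L[1][0] = -2

Step 1: L[0][0] = √(16) = 4.
  L[1][0] = (-8) / L[0][0] = -2.
Step 2: L[1][1] = √(9) = 3.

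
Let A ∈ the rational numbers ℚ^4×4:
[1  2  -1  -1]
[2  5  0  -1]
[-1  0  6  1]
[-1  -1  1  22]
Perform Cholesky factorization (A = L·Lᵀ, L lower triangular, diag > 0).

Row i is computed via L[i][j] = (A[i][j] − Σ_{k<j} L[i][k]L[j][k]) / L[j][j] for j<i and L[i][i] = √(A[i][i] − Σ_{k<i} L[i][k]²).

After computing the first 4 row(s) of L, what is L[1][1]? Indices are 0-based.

L[1][1] = 1

Step 1: L[0][0] = √(1) = 1.
  L[1][0] = (2) / L[0][0] = 2.
Step 2: L[1][1] = √(1) = 1.
  L[2][0] = (-1) / L[0][0] = -1.
  L[2][1] = (2) / L[1][1] = 2.
Step 3: L[2][2] = √(1) = 1.
  L[3][0] = (-1) / L[0][0] = -1.
  L[3][1] = (1) / L[1][1] = 1.
  L[3][2] = (-2) / L[2][2] = -2.
Step 4: L[3][3] = √(16) = 4.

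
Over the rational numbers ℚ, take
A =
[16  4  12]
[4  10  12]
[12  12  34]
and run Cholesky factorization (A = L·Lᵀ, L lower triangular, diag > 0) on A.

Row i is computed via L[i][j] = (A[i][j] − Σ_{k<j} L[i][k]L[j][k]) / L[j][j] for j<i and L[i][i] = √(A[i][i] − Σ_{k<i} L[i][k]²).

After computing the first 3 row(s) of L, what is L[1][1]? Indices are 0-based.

Step 1: L[0][0] = √(16) = 4.
  L[1][0] = (4) / L[0][0] = 1.
Step 2: L[1][1] = √(9) = 3.
  L[2][0] = (12) / L[0][0] = 3.
  L[2][1] = (9) / L[1][1] = 3.
Step 3: L[2][2] = √(16) = 4.

L[1][1] = 3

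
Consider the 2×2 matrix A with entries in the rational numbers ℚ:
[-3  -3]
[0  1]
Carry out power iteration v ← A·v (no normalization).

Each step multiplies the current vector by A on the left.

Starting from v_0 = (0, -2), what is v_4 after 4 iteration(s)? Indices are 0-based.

v_4 = (-120, -2)

v_0 = (0, -2).
v_1 = A·v_0 = (6, -2).
v_2 = A·v_1 = (-12, -2).
v_3 = A·v_2 = (42, -2).
v_4 = A·v_3 = (-120, -2).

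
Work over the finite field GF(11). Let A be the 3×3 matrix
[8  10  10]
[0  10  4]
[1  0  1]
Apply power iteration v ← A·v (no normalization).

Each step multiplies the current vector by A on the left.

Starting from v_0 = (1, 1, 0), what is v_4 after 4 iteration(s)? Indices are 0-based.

v_4 = (1, 9, 4)

v_0 = (1, 1, 0).
v_1 = A·v_0 = (7, 10, 1).
v_2 = A·v_1 = (1, 5, 8).
v_3 = A·v_2 = (6, 5, 9).
v_4 = A·v_3 = (1, 9, 4).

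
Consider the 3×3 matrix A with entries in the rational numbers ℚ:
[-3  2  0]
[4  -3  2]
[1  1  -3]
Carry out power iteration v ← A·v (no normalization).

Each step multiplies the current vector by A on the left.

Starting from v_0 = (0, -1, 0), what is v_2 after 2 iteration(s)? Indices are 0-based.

v_0 = (0, -1, 0).
v_1 = A·v_0 = (-2, 3, -1).
v_2 = A·v_1 = (12, -19, 4).

v_2 = (12, -19, 4)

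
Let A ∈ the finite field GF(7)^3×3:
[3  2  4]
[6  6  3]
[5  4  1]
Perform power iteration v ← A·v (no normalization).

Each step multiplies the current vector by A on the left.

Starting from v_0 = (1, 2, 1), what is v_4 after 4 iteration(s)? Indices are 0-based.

v_0 = (1, 2, 1).
v_1 = A·v_0 = (4, 0, 0).
v_2 = A·v_1 = (5, 3, 6).
v_3 = A·v_2 = (3, 3, 1).
v_4 = A·v_3 = (5, 4, 0).

v_4 = (5, 4, 0)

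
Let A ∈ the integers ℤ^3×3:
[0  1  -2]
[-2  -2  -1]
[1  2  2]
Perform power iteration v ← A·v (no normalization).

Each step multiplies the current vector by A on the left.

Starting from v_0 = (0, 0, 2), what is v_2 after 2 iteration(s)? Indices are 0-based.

v_2 = (-10, 8, 0)

v_0 = (0, 0, 2).
v_1 = A·v_0 = (-4, -2, 4).
v_2 = A·v_1 = (-10, 8, 0).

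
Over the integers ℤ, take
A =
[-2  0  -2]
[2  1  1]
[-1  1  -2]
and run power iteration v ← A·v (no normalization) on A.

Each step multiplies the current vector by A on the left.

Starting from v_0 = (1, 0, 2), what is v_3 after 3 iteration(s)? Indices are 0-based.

v_0 = (1, 0, 2).
v_1 = A·v_0 = (-6, 4, -5).
v_2 = A·v_1 = (22, -13, 20).
v_3 = A·v_2 = (-84, 51, -75).

v_3 = (-84, 51, -75)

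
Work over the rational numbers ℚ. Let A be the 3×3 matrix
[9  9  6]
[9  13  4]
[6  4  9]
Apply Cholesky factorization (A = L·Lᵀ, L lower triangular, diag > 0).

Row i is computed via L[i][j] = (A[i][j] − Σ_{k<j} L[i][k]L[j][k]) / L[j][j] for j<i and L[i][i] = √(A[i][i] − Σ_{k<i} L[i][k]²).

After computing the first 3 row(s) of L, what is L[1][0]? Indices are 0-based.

Step 1: L[0][0] = √(9) = 3.
  L[1][0] = (9) / L[0][0] = 3.
Step 2: L[1][1] = √(4) = 2.
  L[2][0] = (6) / L[0][0] = 2.
  L[2][1] = (-2) / L[1][1] = -1.
Step 3: L[2][2] = √(4) = 2.

L[1][0] = 3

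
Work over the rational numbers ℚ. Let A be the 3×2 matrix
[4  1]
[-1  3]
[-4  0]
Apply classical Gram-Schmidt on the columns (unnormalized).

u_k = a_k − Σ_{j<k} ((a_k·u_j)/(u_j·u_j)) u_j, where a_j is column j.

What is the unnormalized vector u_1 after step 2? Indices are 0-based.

u_1 = (29/33, 100/33, 4/33)

Step 1: u_0 = a_0 = (4, -1, -4).
Step 2: u_1 = a_1 − (1/33)·u_0 = (29/33, 100/33, 4/33).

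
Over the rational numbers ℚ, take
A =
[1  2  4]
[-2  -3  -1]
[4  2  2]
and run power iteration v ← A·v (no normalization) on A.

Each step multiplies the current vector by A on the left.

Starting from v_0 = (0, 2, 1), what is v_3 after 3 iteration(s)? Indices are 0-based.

v_0 = (0, 2, 1).
v_1 = A·v_0 = (8, -7, 6).
v_2 = A·v_1 = (18, -1, 30).
v_3 = A·v_2 = (136, -63, 130).

v_3 = (136, -63, 130)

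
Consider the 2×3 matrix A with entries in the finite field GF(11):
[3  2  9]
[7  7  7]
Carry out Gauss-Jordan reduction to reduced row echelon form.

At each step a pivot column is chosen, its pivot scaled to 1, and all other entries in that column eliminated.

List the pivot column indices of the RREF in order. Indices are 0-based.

pivot(0,0)=3: scale R0 → (1, 8, 3)
  clear (1,0): R1 −= (7)R0 → (0, 6, 8)
pivot(1,1)=6: scale R1 → (0, 1, 5)
  clear (0,1): R0 −= (8)R1 → (1, 0, 7)

pivot columns: 0, 1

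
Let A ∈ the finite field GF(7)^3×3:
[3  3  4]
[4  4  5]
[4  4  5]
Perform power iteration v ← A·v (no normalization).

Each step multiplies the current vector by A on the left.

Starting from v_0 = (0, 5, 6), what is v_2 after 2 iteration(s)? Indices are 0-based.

v_2 = (5, 4, 4)

v_0 = (0, 5, 6).
v_1 = A·v_0 = (4, 1, 1).
v_2 = A·v_1 = (5, 4, 4).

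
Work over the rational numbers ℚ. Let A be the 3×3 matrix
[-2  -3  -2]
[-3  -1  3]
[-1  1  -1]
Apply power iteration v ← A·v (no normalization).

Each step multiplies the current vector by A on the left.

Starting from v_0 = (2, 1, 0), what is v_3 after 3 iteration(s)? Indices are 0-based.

v_3 = (-151, -133, -13)

v_0 = (2, 1, 0).
v_1 = A·v_0 = (-7, -7, -1).
v_2 = A·v_1 = (37, 25, 1).
v_3 = A·v_2 = (-151, -133, -13).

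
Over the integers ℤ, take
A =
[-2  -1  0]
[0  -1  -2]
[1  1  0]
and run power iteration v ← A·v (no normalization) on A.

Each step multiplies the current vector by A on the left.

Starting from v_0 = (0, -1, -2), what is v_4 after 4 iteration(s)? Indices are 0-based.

v_4 = (-25, 29, 8)

v_0 = (0, -1, -2).
v_1 = A·v_0 = (1, 5, -1).
v_2 = A·v_1 = (-7, -3, 6).
v_3 = A·v_2 = (17, -9, -10).
v_4 = A·v_3 = (-25, 29, 8).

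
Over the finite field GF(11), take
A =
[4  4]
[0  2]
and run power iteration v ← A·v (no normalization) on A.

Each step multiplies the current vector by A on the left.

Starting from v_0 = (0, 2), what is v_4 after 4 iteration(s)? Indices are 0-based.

v_0 = (0, 2).
v_1 = A·v_0 = (8, 4).
v_2 = A·v_1 = (4, 8).
v_3 = A·v_2 = (4, 5).
v_4 = A·v_3 = (3, 10).

v_4 = (3, 10)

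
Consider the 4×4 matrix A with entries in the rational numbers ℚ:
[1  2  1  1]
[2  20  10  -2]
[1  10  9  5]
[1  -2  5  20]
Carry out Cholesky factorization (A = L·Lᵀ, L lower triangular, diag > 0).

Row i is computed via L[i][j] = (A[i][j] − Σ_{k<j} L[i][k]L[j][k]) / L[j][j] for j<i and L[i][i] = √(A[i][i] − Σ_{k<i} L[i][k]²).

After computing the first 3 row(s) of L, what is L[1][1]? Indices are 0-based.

L[1][1] = 4

Step 1: L[0][0] = √(1) = 1.
  L[1][0] = (2) / L[0][0] = 2.
Step 2: L[1][1] = √(16) = 4.
  L[2][0] = (1) / L[0][0] = 1.
  L[2][1] = (8) / L[1][1] = 2.
Step 3: L[2][2] = √(4) = 2.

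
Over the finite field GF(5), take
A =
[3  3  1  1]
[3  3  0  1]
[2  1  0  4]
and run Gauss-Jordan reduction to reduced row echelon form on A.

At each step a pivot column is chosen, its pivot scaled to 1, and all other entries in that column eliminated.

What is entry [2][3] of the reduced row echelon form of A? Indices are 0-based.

[1] R0 /= 3  ⇒  (1, 1, 2, 2)
     R1 -= 3·R0  ⇒  (0, 0, 4, 0)
     R2 -= 2·R0  ⇒  (0, 4, 1, 0)
[2] R1 <-> R2
[2] R1 /= 4  ⇒  (0, 1, 4, 0)
     R0 -= 1·R1  ⇒  (1, 0, 3, 2)
[3] R2 /= 4  ⇒  (0, 0, 1, 0)
     R0 -= 3·R2  ⇒  (1, 0, 0, 2)
     R1 -= 4·R2  ⇒  (0, 1, 0, 0)

M[2][3] = 0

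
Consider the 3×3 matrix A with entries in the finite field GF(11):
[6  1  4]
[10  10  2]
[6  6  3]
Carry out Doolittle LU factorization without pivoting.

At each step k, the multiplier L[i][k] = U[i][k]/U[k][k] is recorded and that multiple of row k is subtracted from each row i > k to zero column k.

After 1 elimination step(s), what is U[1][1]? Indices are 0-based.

U[1][1] = 1

k=0: U[0][0]=6
  eliminate (1,0): mult=9, new row 1: (0, 1, 10); set L[1][0]=9
  eliminate (2,0): mult=1, new row 2: (0, 5, 10); set L[2][0]=1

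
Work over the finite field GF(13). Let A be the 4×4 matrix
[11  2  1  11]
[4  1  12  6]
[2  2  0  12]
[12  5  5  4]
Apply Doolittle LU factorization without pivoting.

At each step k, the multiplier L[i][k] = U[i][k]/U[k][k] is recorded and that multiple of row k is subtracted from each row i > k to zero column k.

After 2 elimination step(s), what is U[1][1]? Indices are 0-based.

U[1][1] = 5

k=0: U[0][0]=11
  eliminate (1,0): mult=11, new row 1: (0, 5, 1, 2); set L[1][0]=11
  eliminate (2,0): mult=12, new row 2: (0, 4, 1, 10); set L[2][0]=12
  eliminate (3,0): mult=7, new row 3: (0, 4, 11, 5); set L[3][0]=7
k=1: U[1][1]=5
  eliminate (2,1): mult=6, new row 2: (0, 0, 8, 11); set L[2][1]=6
  eliminate (3,1): mult=6, new row 3: (0, 0, 5, 6); set L[3][1]=6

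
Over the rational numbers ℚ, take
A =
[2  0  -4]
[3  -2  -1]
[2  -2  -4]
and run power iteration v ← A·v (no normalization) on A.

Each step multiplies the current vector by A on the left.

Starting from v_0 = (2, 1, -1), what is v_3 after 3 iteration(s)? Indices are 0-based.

v_3 = (56, -22, 40)

v_0 = (2, 1, -1).
v_1 = A·v_0 = (8, 5, 6).
v_2 = A·v_1 = (-8, 8, -18).
v_3 = A·v_2 = (56, -22, 40).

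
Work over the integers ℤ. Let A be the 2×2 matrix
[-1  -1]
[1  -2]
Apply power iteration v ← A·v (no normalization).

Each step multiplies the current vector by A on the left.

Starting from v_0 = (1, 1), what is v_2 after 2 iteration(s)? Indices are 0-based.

v_0 = (1, 1).
v_1 = A·v_0 = (-2, -1).
v_2 = A·v_1 = (3, 0).

v_2 = (3, 0)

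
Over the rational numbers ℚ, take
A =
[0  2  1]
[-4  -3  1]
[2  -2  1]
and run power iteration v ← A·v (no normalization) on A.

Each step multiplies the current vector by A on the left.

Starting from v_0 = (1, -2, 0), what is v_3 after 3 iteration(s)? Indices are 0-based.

v_3 = (26, -94, -18)

v_0 = (1, -2, 0).
v_1 = A·v_0 = (-4, 2, 6).
v_2 = A·v_1 = (10, 16, -6).
v_3 = A·v_2 = (26, -94, -18).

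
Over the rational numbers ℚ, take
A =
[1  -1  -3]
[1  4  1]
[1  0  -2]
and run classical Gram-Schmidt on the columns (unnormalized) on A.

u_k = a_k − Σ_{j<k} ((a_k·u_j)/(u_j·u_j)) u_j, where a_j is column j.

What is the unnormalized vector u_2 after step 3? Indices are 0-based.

Step 1: u_0 = a_0 = (1, 1, 1).
Step 2: u_1 = a_1 − (1)·u_0 = (-2, 3, -1).
Step 3: u_2 = a_2 − (-4/3)·u_0 − (11/14)·u_1 = (-2/21, -1/42, 5/42).

u_2 = (-2/21, -1/42, 5/42)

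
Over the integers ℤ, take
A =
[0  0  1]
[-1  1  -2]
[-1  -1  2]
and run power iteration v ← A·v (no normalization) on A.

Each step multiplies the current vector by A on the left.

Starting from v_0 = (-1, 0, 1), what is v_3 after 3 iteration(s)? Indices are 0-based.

v_3 = (6, -23, 17)

v_0 = (-1, 0, 1).
v_1 = A·v_0 = (1, -1, 3).
v_2 = A·v_1 = (3, -8, 6).
v_3 = A·v_2 = (6, -23, 17).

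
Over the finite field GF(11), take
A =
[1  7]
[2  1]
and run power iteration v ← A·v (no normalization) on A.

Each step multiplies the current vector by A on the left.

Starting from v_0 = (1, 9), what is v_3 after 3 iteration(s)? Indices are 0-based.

v_0 = (1, 9).
v_1 = A·v_0 = (9, 0).
v_2 = A·v_1 = (9, 7).
v_3 = A·v_2 = (3, 3).

v_3 = (3, 3)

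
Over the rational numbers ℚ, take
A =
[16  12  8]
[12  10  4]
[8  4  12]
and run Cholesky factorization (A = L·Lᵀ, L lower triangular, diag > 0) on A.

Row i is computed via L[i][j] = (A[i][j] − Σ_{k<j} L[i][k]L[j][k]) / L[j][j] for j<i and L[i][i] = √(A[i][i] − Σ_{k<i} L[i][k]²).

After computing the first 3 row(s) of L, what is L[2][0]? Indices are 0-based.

Step 1: L[0][0] = √(16) = 4.
  L[1][0] = (12) / L[0][0] = 3.
Step 2: L[1][1] = √(1) = 1.
  L[2][0] = (8) / L[0][0] = 2.
  L[2][1] = (-2) / L[1][1] = -2.
Step 3: L[2][2] = √(4) = 2.

L[2][0] = 2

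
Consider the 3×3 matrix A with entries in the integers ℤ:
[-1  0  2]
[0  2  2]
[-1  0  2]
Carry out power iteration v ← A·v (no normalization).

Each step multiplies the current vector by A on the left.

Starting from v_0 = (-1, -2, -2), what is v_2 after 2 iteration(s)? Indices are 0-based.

v_0 = (-1, -2, -2).
v_1 = A·v_0 = (-3, -8, -3).
v_2 = A·v_1 = (-3, -22, -3).

v_2 = (-3, -22, -3)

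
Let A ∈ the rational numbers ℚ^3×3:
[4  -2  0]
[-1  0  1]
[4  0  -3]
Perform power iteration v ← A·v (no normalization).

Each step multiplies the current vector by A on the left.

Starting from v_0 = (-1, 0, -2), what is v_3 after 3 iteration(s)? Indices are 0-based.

v_3 = (-68, -8, 10)

v_0 = (-1, 0, -2).
v_1 = A·v_0 = (-4, -1, 2).
v_2 = A·v_1 = (-14, 6, -22).
v_3 = A·v_2 = (-68, -8, 10).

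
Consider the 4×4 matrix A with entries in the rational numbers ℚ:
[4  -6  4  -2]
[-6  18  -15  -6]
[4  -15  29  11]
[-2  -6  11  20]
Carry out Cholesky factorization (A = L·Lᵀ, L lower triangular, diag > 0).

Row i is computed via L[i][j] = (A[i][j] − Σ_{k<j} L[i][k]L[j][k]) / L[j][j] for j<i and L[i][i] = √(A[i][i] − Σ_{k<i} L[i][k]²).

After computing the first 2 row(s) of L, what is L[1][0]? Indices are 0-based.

L[1][0] = -3

Step 1: L[0][0] = √(4) = 2.
  L[1][0] = (-6) / L[0][0] = -3.
Step 2: L[1][1] = √(9) = 3.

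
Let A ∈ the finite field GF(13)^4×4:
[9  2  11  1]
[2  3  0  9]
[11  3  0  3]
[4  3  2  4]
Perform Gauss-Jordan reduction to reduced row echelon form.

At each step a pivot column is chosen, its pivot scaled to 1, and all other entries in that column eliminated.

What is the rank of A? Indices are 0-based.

pivot(0,0)=9: scale R0 → (1, 6, 7, 3)
  clear (1,0): R1 −= (2)R0 → (0, 4, 12, 3)
  clear (2,0): R2 −= (11)R0 → (0, 2, 1, 9)
  clear (3,0): R3 −= (4)R0 → (0, 5, 0, 5)
pivot(1,1)=4: scale R1 → (0, 1, 3, 4)
  clear (0,1): R0 −= (6)R1 → (1, 0, 2, 5)
  clear (2,1): R2 −= (2)R1 → (0, 0, 8, 1)
  clear (3,1): R3 −= (5)R1 → (0, 0, 11, 11)
pivot(2,2)=8: scale R2 → (0, 0, 1, 5)
  clear (0,2): R0 −= (2)R2 → (1, 0, 0, 8)
  clear (1,2): R1 −= (3)R2 → (0, 1, 0, 2)
  clear (3,2): R3 −= (11)R2 → (0, 0, 0, 8)
pivot(3,3)=8: scale R3 → (0, 0, 0, 1)
  clear (0,3): R0 −= (8)R3 → (1, 0, 0, 0)
  clear (1,3): R1 −= (2)R3 → (0, 1, 0, 0)
  clear (2,3): R2 −= (5)R3 → (0, 0, 1, 0)

rank = 4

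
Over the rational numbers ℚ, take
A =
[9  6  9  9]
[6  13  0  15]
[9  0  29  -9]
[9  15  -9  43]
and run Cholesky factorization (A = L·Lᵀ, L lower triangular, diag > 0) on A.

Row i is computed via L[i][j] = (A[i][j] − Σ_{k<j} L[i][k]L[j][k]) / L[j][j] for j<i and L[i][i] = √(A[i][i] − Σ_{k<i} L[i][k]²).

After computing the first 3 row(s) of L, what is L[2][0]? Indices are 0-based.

Step 1: L[0][0] = √(9) = 3.
  L[1][0] = (6) / L[0][0] = 2.
Step 2: L[1][1] = √(9) = 3.
  L[2][0] = (9) / L[0][0] = 3.
  L[2][1] = (-6) / L[1][1] = -2.
Step 3: L[2][2] = √(16) = 4.

L[2][0] = 3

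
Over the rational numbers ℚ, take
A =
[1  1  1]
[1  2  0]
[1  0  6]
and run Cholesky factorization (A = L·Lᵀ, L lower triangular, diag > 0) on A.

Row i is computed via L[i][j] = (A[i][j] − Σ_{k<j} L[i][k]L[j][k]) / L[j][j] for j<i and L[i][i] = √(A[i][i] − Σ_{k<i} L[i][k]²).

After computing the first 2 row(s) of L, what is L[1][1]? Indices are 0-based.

L[1][1] = 1

Step 1: L[0][0] = √(1) = 1.
  L[1][0] = (1) / L[0][0] = 1.
Step 2: L[1][1] = √(1) = 1.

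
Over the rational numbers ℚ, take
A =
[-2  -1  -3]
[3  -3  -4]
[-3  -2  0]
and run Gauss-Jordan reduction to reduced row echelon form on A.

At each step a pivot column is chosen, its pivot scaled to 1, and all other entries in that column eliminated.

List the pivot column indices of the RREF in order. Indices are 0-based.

pivot columns: 0, 1, 2

step 1: normalize row 0 (÷-2) = (1, 1/2, 3/2)
  row 1: subtract 3×row0 = (0, -9/2, -17/2)
  row 2: subtract -3×row0 = (0, -1/2, 9/2)
step 2: normalize row 1 (÷-9/2) = (0, 1, 17/9)
  row 0: subtract 1/2×row1 = (1, 0, 5/9)
  row 2: subtract -1/2×row1 = (0, 0, 49/9)
step 3: normalize row 2 (÷49/9) = (0, 0, 1)
  row 0: subtract 5/9×row2 = (1, 0, 0)
  row 1: subtract 17/9×row2 = (0, 1, 0)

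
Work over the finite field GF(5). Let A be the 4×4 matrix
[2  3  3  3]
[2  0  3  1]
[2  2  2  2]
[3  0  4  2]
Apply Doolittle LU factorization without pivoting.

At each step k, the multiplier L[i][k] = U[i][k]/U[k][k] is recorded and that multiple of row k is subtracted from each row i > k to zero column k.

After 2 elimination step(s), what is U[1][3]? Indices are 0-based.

U[1][3] = 3

[col 0] pivot 2
  R1 -= 1*R0 → (0, 2, 0, 3)  (L[1][0] := 1)
  R2 -= 1*R0 → (0, 4, 4, 4)  (L[2][0] := 1)
  R3 -= 4*R0 → (0, 3, 2, 0)  (L[3][0] := 4)
[col 1] pivot 2
  R2 -= 2*R1 → (0, 0, 4, 3)  (L[2][1] := 2)
  R3 -= 4*R1 → (0, 0, 2, 3)  (L[3][1] := 4)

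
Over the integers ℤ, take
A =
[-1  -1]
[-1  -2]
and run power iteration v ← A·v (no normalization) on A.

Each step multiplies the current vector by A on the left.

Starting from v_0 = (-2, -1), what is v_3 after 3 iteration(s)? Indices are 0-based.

v_3 = (18, 29)

v_0 = (-2, -1).
v_1 = A·v_0 = (3, 4).
v_2 = A·v_1 = (-7, -11).
v_3 = A·v_2 = (18, 29).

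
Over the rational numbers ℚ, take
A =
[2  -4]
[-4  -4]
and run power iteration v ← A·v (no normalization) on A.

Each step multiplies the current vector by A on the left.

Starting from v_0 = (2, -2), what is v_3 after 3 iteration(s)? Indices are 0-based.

v_3 = (240, 96)

v_0 = (2, -2).
v_1 = A·v_0 = (12, 0).
v_2 = A·v_1 = (24, -48).
v_3 = A·v_2 = (240, 96).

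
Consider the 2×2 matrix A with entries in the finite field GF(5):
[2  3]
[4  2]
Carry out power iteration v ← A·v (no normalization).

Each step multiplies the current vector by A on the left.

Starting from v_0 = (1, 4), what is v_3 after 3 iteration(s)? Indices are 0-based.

v_0 = (1, 4).
v_1 = A·v_0 = (4, 2).
v_2 = A·v_1 = (4, 0).
v_3 = A·v_2 = (3, 1).

v_3 = (3, 1)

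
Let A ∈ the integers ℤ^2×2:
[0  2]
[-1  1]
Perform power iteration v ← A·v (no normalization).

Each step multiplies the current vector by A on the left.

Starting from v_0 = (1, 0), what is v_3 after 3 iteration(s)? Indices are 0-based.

v_3 = (-2, 1)

v_0 = (1, 0).
v_1 = A·v_0 = (0, -1).
v_2 = A·v_1 = (-2, -1).
v_3 = A·v_2 = (-2, 1).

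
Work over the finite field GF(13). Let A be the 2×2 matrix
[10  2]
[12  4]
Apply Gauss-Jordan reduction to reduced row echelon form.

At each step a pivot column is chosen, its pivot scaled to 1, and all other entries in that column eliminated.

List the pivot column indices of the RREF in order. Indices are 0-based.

pivot(0,0)=10: scale R0 → (1, 8)
  clear (1,0): R1 −= (12)R0 → (0, 12)
pivot(1,1)=12: scale R1 → (0, 1)
  clear (0,1): R0 −= (8)R1 → (1, 0)

pivot columns: 0, 1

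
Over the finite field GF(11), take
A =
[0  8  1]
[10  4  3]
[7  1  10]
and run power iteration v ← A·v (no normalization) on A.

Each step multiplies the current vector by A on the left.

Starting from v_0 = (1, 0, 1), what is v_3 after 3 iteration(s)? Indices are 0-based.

v_3 = (5, 10, 0)

v_0 = (1, 0, 1).
v_1 = A·v_0 = (1, 2, 6).
v_2 = A·v_1 = (0, 3, 3).
v_3 = A·v_2 = (5, 10, 0).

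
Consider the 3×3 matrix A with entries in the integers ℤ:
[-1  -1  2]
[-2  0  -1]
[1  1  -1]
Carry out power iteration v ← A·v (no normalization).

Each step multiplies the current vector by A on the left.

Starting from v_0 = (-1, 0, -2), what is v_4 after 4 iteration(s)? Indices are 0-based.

v_4 = (20, 6, -14)

v_0 = (-1, 0, -2).
v_1 = A·v_0 = (-3, 4, 1).
v_2 = A·v_1 = (1, 5, 0).
v_3 = A·v_2 = (-6, -2, 6).
v_4 = A·v_3 = (20, 6, -14).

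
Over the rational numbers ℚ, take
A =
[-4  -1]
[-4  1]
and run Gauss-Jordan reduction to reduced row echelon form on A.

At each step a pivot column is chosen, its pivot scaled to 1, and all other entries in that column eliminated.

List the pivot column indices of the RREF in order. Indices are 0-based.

[1] R0 /= -4  ⇒  (1, 1/4)
     R1 -= -4·R0  ⇒  (0, 2)
[2] R1 /= 2  ⇒  (0, 1)
     R0 -= 1/4·R1  ⇒  (1, 0)

pivot columns: 0, 1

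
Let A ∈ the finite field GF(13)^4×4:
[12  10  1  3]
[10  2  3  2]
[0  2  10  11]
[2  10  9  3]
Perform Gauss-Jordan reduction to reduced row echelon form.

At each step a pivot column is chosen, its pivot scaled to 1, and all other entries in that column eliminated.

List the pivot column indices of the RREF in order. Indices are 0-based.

pivot columns: 0, 1, 2, 3

pivot(0,0)=12: scale R0 → (1, 3, 12, 10)
  clear (1,0): R1 −= (10)R0 → (0, 11, 0, 6)
  clear (3,0): R3 −= (2)R0 → (0, 4, 11, 9)
pivot(1,1)=11: scale R1 → (0, 1, 0, 10)
  clear (0,1): R0 −= (3)R1 → (1, 0, 12, 6)
  clear (2,1): R2 −= (2)R1 → (0, 0, 10, 4)
  clear (3,1): R3 −= (4)R1 → (0, 0, 11, 8)
pivot(2,2)=10: scale R2 → (0, 0, 1, 3)
  clear (0,2): R0 −= (12)R2 → (1, 0, 0, 9)
  clear (3,2): R3 −= (11)R2 → (0, 0, 0, 1)
pivot(3,3)=1: scale R3 → (0, 0, 0, 1)
  clear (0,3): R0 −= (9)R3 → (1, 0, 0, 0)
  clear (1,3): R1 −= (10)R3 → (0, 1, 0, 0)
  clear (2,3): R2 −= (3)R3 → (0, 0, 1, 0)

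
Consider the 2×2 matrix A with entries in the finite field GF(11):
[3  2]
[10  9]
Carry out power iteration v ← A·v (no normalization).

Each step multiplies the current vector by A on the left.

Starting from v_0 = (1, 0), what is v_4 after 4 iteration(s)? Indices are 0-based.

v_0 = (1, 0).
v_1 = A·v_0 = (3, 10).
v_2 = A·v_1 = (7, 10).
v_3 = A·v_2 = (8, 6).
v_4 = A·v_3 = (3, 2).

v_4 = (3, 2)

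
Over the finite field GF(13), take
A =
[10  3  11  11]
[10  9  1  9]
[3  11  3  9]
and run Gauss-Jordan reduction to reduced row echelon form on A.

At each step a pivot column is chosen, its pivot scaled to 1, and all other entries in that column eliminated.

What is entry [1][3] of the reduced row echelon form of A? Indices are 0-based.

M[1][3] = 1

[1] R0 /= 10  ⇒  (1, 12, 5, 5)
     R1 -= 10·R0  ⇒  (0, 6, 3, 11)
     R2 -= 3·R0  ⇒  (0, 1, 1, 7)
[2] R1 /= 6  ⇒  (0, 1, 7, 4)
     R0 -= 12·R1  ⇒  (1, 0, 12, 9)
     R2 -= 1·R1  ⇒  (0, 0, 7, 3)
[3] R2 /= 7  ⇒  (0, 0, 1, 6)
     R0 -= 12·R2  ⇒  (1, 0, 0, 2)
     R1 -= 7·R2  ⇒  (0, 1, 0, 1)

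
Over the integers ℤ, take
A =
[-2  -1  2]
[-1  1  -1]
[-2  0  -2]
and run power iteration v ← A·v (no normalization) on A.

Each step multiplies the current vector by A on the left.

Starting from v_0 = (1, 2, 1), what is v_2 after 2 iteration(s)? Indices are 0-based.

v_0 = (1, 2, 1).
v_1 = A·v_0 = (-2, 0, -4).
v_2 = A·v_1 = (-4, 6, 12).

v_2 = (-4, 6, 12)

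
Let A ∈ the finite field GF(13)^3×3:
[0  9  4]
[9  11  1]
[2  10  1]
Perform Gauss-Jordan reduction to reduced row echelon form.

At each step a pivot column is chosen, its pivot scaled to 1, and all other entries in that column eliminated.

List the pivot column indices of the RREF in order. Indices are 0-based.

pivot columns: 0, 1, 2

pivot(0,0): swap R0↔R1
pivot(0,0)=9: scale R0 → (1, 7, 3)
  clear (2,0): R2 −= (2)R0 → (0, 9, 8)
pivot(1,1)=9: scale R1 → (0, 1, 12)
  clear (0,1): R0 −= (7)R1 → (1, 0, 10)
  clear (2,1): R2 −= (9)R1 → (0, 0, 4)
pivot(2,2)=4: scale R2 → (0, 0, 1)
  clear (0,2): R0 −= (10)R2 → (1, 0, 0)
  clear (1,2): R1 −= (12)R2 → (0, 1, 0)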